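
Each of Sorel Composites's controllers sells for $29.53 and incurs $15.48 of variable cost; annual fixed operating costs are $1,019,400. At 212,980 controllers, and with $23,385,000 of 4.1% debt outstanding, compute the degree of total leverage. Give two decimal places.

At 212,980 units, contribution = 212,980 × $14.05 = $2,992,369.00.
EBIT = $2,992,369.00 − $1,019,400 = $1,972,969.00. Interest = $958,785.00, so EBIT − I = $1,014,184.00.
DCL = contribution ÷ (EBIT − I) = $2,992,369.00 ÷ $1,014,184.00 = 2.9505.

2.95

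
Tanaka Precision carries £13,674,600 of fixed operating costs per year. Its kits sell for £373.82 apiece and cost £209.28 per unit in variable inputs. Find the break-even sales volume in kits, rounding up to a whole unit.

83,109 kits

Contribution margin per unit = £373.82 − £209.28 = £164.54.
Break-even volume = fixed costs ÷ CM per unit = £13,674,600 ÷ £164.54 = 83,108.06, so 83,109 kits.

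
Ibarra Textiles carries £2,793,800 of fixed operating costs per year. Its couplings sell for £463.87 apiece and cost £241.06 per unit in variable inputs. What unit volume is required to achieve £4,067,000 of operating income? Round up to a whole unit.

Unit CM = price − variable cost = £463.87 − £241.06 = £222.81.
Units = (FC + target) / CM = (£2,793,800 + £4,067,000) / £222.81 = 30,792.15, so 30,793 couplings.

30,793 couplings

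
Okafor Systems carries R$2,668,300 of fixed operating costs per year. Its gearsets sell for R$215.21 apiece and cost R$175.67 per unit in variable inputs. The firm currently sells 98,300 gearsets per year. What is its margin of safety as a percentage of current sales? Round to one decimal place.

Each unit contributes R$215.21 − R$175.67 = R$39.54. Break-even units = R$2,668,300 ÷ R$39.54 = 67,483.56; break-even revenue = 67,483.56 × R$215.21 = R$14,523,137.15.
Actual sales revenue = 98,300 × R$215.21 = R$21,155,143.00.
Margin of safety = (R$21,155,143.00 − R$14,523,137.15) ÷ R$21,155,143.00 = 31.3%.

31.3%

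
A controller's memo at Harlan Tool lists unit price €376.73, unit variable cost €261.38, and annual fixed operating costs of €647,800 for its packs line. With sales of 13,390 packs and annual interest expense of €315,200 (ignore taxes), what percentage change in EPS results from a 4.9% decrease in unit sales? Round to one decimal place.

Contribution at this volume is 13,390 × €115.35 = €1,544,536.50.
Subtracting fixed costs: EBIT = €1,544,536.50 − €647,800 = €896,736.50.
After interest of €315,200.00, pre-tax earnings = €581,536.50.
DCL = total CM / (EBIT − I) = €1,544,536.50 / €581,536.50 = 2.6560.
EPS therefore changes by 2.6560 × (-4.9%) = -13.0%.

-13.0%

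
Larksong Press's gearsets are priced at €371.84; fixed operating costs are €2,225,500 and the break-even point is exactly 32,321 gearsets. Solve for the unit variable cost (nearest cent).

€302.98

At break-even, FC = Q × (P − VC), so P − VC = €2,225,500 ÷ 32,321 = €68.8562.
Variable cost per unit = €371.84 − €68.8562 = €302.98.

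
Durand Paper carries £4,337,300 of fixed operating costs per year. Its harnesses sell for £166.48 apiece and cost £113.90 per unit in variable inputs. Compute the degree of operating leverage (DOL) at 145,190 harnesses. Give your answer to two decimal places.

Contribution at this volume is 145,190 × £52.58 = £7,634,090.20.
Operating income = contribution − fixed costs = £7,634,090.20 − £4,337,300 = £3,296,790.20.
So DOL = total CM / EBIT = £7,634,090.20 / £3,296,790.20 = 2.3156.

2.32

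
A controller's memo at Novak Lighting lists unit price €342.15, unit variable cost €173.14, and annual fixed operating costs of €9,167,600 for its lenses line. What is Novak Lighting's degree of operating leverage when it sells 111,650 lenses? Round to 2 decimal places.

Contribution at this volume is 111,650 × €169.01 = €18,869,966.50.
Operating income = contribution − fixed costs = €18,869,966.50 − €9,167,600 = €9,702,366.50.
Degree of operating leverage = €18,869,966.50 / €9,702,366.50 = 1.9449.

1.94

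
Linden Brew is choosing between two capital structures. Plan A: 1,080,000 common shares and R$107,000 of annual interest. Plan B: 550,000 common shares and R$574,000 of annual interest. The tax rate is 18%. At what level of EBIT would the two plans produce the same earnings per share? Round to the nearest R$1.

R$1,058,623

At indifference, (EBIT − 107,000)(1 − t)/1,080,000 = (EBIT − 574,000)(1 − t)/550,000.
The (1 − t) factor cancels: (EBIT − 107,000) × 550,000 = (EBIT − 574,000) × 1,080,000.
EBIT × (1,080,000 − 550,000) = 574,000 × 1,080,000 − 107,000 × 550,000 = 561,070,000,000, so EBIT = 561,070,000,000 ÷ 530,000 = 1,058,622.64.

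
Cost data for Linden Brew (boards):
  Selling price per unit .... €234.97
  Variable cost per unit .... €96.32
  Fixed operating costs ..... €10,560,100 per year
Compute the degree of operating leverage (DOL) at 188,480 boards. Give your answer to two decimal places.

At 188,480 units, contribution = 188,480 × €138.65 = €26,132,752.00.
Subtracting fixed costs: EBIT = €26,132,752.00 − €10,560,100 = €15,572,652.00.
So DOL = total CM / EBIT = €26,132,752.00 / €15,572,652.00 = 1.6781.

1.68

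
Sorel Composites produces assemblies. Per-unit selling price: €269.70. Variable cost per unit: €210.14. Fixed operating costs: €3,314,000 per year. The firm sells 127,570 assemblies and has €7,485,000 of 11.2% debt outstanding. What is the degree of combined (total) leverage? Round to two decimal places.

Total contribution margin = 127,570 × €59.56 = €7,598,069.20.
Operating income = contribution − fixed costs = €7,598,069.20 − €3,314,000 = €4,284,069.20. Interest = €838,320.00.
DOL = €7,598,069.20 ÷ €4,284,069.20 = 1.7736; DFL = €4,284,069.20 ÷ €3,445,749.20 = 1.2433.
DCL = DOL × DFL = 1.7736 × 1.2433 = 2.2051.

2.21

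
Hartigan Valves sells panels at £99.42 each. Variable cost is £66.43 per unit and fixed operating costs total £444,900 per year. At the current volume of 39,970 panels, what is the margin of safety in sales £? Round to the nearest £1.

£2,633,049

Contribution margin per unit = £99.42 − £66.43 = £32.99. Break-even units = £444,900 ÷ £32.99 = 13,485.90; break-even revenue = 13,485.90 × £99.42 = £1,340,768.66.
Actual sales revenue = 39,970 × £99.42 = £3,973,817.40.
Margin of safety = £3,973,817.40 − £1,340,768.66 = £2,633,049.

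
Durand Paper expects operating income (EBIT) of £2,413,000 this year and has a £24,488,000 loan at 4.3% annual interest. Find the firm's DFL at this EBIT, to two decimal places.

1.77

Interest = £1,052,984.00.
DFL = EBIT ÷ (EBIT − I) = £2,413,000 ÷ (£2,413,000 − £1,052,984.00) = £2,413,000 ÷ £1,360,016.00 = 1.7742.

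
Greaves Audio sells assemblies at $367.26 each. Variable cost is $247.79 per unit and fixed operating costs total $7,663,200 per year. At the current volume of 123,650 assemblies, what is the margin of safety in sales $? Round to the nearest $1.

Unit CM = price − variable cost = $367.26 − $247.79 = $119.47. Break-even units = $7,663,200 ÷ $119.47 = 64,143.30; break-even revenue = 64,143.30 × $367.26 = $23,557,268.20.
Actual sales revenue = 123,650 × $367.26 = $45,411,699.00.
Margin of safety = $45,411,699.00 − $23,557,268.20 = $21,854,431.

$21,854,431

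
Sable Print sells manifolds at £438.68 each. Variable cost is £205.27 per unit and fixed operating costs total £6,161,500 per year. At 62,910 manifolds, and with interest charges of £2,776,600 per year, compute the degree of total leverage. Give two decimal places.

Total contribution margin = 62,910 × £233.41 = £14,683,823.10.
EBIT = £14,683,823.10 − £6,161,500 = £8,522,323.10. Interest = £2,776,600.00.
DOL = £14,683,823.10 ÷ £8,522,323.10 = 1.7230; DFL = £8,522,323.10 ÷ £5,745,723.10 = 1.4832.
DCL = DOL × DFL = 1.7230 × 1.4832 = 2.5556.

2.56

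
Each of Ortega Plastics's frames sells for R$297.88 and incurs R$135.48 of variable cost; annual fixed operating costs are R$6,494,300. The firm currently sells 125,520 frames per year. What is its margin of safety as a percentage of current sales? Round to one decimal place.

Unit CM = price − variable cost = R$297.88 − R$135.48 = R$162.40. Break-even units = R$6,494,300 ÷ R$162.40 = 39,989.53; break-even revenue = 39,989.53 × R$297.88 = R$11,912,081.80.
Actual sales revenue = 125,520 × R$297.88 = R$37,389,897.60.
Margin of safety = (R$37,389,897.60 − R$11,912,081.80) ÷ R$37,389,897.60 = 68.1%.

68.1%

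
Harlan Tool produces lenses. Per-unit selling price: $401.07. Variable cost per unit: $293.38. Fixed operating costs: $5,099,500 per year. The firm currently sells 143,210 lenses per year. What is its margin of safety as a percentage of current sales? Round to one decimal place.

66.9%

Each unit contributes $401.07 − $293.38 = $107.69. Break-even units = $5,099,500 ÷ $107.69 = 47,353.51; break-even revenue = 47,353.51 × $401.07 = $18,992,074.15.
Current sales = 143,210 × $401.07 = $57,437,234.70.
Margin of safety = ($57,437,234.70 − $18,992,074.15) ÷ $57,437,234.70 = 66.9%.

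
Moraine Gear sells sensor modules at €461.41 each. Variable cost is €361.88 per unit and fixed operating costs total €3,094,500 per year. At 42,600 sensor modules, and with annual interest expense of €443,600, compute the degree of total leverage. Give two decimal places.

6.04

At 42,600 units, contribution = 42,600 × €99.53 = €4,239,978.00.
Subtracting fixed costs: EBIT = €4,239,978.00 − €3,094,500 = €1,145,478.00. Interest = €443,600.00, so EBIT − I = €701,878.00.
Degree of total leverage = total CM / (EBIT − interest) = €4,239,978.00 / €701,878.00 = 6.0409.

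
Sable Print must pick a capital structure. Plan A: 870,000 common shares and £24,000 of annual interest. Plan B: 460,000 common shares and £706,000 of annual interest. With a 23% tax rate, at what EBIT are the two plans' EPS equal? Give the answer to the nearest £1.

£1,471,171

Set EPS_A = EPS_B: (EBIT − £24,000)(1 − 0.23) ÷ 870,000 = (EBIT − £706,000)(1 − 0.23) ÷ 460,000.
Cancelling (1 − t) and cross-multiplying: 460,000·(EBIT − 24,000) = 870,000·(EBIT − 706,000).
EBIT × (870,000 − 460,000) = 706,000 × 870,000 − 24,000 × 460,000 = 603,180,000,000, so EBIT = 603,180,000,000 ÷ 410,000 = 1,471,170.73.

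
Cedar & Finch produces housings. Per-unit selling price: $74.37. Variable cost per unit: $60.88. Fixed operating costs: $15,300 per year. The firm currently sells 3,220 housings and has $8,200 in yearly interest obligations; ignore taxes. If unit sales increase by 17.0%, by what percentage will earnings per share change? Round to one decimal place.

Total contribution margin = 3,220 × $13.49 = $43,437.80.
Subtracting fixed costs: EBIT = $43,437.80 − $15,300 = $28,137.80.
After interest of $8,200.00, pre-tax earnings = $19,937.80.
Degree of combined leverage = contribution ÷ (EBIT − I) = $43,437.80 ÷ $19,937.80 = 2.1787.
%ΔEPS = DCL × %ΔSales = 2.1787 × +17.0% = +37.0%.

+37.0%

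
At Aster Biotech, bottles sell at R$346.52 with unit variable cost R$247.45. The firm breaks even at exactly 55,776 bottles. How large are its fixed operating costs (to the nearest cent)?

R$5,525,728.32

Contribution margin per unit = R$346.52 − R$247.45 = R$99.07.
Fixed costs = break-even units × CM = 55,776 × R$99.07 = R$5,525,728.32.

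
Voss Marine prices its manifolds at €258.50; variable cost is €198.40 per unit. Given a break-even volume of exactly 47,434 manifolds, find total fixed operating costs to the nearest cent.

€2,850,783.40

Unit CM = price − variable cost = €258.50 − €198.40 = €60.10.
Fixed costs = break-even units × CM = 47,434 × €60.10 = €2,850,783.40.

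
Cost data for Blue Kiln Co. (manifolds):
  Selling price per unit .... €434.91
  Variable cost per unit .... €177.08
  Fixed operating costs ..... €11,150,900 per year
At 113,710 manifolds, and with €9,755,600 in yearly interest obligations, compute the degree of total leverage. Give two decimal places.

Total contribution margin = 113,710 × €257.83 = €29,317,849.30.
Operating income = contribution − fixed costs = €29,317,849.30 − €11,150,900 = €18,166,949.30. Interest = €9,755,600.00.
DOL = €29,317,849.30 ÷ €18,166,949.30 = 1.6138; DFL = €18,166,949.30 ÷ €8,411,349.30 = 2.1598.
Combined leverage = 1.6138 × 2.1598 = 3.4855.

3.49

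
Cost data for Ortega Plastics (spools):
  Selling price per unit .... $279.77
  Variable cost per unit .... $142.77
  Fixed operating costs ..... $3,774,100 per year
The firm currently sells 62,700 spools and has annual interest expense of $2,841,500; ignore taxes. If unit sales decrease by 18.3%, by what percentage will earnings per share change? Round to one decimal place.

Contribution at this volume is 62,700 × $137.00 = $8,589,900.00.
EBIT = $8,589,900.00 − $3,774,100 = $4,815,800.00.
After interest of $2,841,500.00, pre-tax earnings = $1,974,300.00.
Degree of combined leverage = contribution ÷ (EBIT − I) = $8,589,900.00 ÷ $1,974,300.00 = 4.3509.
EPS therefore changes by 4.3509 × (-18.3%) = -79.6%.

-79.6%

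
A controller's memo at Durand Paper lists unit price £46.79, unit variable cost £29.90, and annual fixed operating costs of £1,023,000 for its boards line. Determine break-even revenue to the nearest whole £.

£2,833,995

CM per unit = £46.79 − £29.90 = £16.89; CM ratio = £16.89 / £46.79 = 0.3610.
Break-even revenue = fixed costs × price ÷ CM = £1,023,000 × £46.79 ÷ £16.89 = £2,833,995.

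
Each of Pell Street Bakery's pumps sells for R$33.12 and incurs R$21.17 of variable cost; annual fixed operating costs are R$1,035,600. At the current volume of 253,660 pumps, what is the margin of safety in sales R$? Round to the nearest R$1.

Contribution margin per unit = R$33.12 − R$21.17 = R$11.95. Break-even units = R$1,035,600 ÷ R$11.95 = 86,661.09; break-even revenue = 86,661.09 × R$33.12 = R$2,870,215.23.
Current sales = 253,660 × R$33.12 = R$8,401,219.20.
Margin of safety = R$8,401,219.20 − R$2,870,215.23 = R$5,531,004.

R$5,531,004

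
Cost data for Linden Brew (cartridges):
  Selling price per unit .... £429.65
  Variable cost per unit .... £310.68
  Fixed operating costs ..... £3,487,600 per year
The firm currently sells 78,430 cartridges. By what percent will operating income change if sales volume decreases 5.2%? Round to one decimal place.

Contribution at this volume is 78,430 × £118.97 = £9,330,817.10.
EBIT = £9,330,817.10 − £3,487,600 = £5,843,217.10.
Degree of operating leverage = £9,330,817.10 / £5,843,217.10 = 1.5969.
Operating income changes by 1.5969 × -5.2% = -8.3%.

-8.3%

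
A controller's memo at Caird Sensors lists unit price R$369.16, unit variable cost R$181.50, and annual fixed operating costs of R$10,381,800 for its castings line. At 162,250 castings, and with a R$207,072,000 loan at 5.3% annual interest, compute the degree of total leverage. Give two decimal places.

3.35

At 162,250 units, contribution = 162,250 × R$187.66 = R$30,447,835.00.
Subtracting fixed costs: EBIT = R$30,447,835.00 − R$10,381,800 = R$20,066,035.00. Interest = R$10,974,816.00.
DOL = R$30,447,835.00 ÷ R$20,066,035.00 = 1.5174; DFL = R$20,066,035.00 ÷ R$9,091,219.00 = 2.2072.
Combined leverage = 1.5174 × 2.2072 = 3.3492.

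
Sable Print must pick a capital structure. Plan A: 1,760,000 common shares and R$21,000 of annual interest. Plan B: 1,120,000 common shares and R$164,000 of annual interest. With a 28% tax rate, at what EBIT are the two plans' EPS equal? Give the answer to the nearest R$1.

R$414,250

At indifference, (EBIT − 21,000)(1 − t)/1,760,000 = (EBIT − 164,000)(1 − t)/1,120,000.
The (1 − t) factor cancels: (EBIT − 21,000) × 1,120,000 = (EBIT − 164,000) × 1,760,000.
EBIT × (1,760,000 − 1,120,000) = 164,000 × 1,760,000 − 21,000 × 1,120,000 = 265,120,000,000, so EBIT = 265,120,000,000 ÷ 640,000 = 414,250.00.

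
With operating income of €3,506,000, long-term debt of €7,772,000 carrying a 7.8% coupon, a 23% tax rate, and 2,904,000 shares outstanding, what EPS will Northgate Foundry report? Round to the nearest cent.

€0.77

Pre-tax income = €3,506,000 − €606,216.00 = €2,899,784.00.
After tax at 23%: net income = €2,899,784.00 × 0.77 = €2,232,833.68.
Per share: €2,232,833.68 / 2,904,000 shares = €0.77.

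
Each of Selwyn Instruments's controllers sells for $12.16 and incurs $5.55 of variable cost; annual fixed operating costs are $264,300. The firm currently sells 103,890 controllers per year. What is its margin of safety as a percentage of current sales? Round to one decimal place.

61.5%

Contribution margin per unit = $12.16 − $5.55 = $6.61. Break-even units = $264,300 ÷ $6.61 = 39,984.87; break-even revenue = 39,984.87 × $12.16 = $486,216.04.
Actual sales revenue = 103,890 × $12.16 = $1,263,302.40.
Margin of safety = ($1,263,302.40 − $486,216.04) ÷ $1,263,302.40 = 61.5%.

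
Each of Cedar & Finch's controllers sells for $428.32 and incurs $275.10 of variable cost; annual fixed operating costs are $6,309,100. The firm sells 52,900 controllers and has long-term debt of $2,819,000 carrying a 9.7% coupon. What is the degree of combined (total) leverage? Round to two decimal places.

Contribution at this volume is 52,900 × $153.22 = $8,105,338.00.
Subtracting fixed costs: EBIT = $8,105,338.00 − $6,309,100 = $1,796,238.00. Interest = $273,443.00.
DOL = $8,105,338.00 ÷ $1,796,238.00 = 4.5124; DFL = $1,796,238.00 ÷ $1,522,795.00 = 1.1796.
Combined leverage = 4.5124 × 1.1796 = 5.3228.

5.32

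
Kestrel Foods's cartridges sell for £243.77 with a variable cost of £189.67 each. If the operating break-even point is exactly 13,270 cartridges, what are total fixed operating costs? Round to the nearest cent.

£717,907.00

Each unit contributes £243.77 − £189.67 = £54.10.
Since BE = FC / CM, FC = 13,270 × £54.10 = £717,907.00.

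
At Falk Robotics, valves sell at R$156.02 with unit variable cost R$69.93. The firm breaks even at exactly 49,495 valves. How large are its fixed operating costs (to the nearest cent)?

Contribution margin per unit = R$156.02 − R$69.93 = R$86.09.
Fixed costs = break-even units × CM = 49,495 × R$86.09 = R$4,261,024.55.

R$4,261,024.55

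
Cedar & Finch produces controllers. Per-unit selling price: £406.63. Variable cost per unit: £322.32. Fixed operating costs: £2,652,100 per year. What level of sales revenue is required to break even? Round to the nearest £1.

£12,791,169

Contribution margin per unit = £406.63 − £322.32 = £84.31, a CM ratio of £84.31 ÷ £406.63 = 0.2073.
Break-even revenue = fixed costs × price ÷ CM = £2,652,100 × £406.63 ÷ £84.31 = £12,791,169.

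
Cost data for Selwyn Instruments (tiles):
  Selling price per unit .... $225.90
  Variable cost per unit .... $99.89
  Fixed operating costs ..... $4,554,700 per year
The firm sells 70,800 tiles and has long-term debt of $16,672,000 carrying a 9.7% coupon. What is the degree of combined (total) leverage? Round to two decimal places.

Total contribution margin = 70,800 × $126.01 = $8,921,508.00.
Subtracting fixed costs: EBIT = $8,921,508.00 − $4,554,700 = $4,366,808.00. Interest = $1,617,184.00, so EBIT − I = $2,749,624.00.
Degree of total leverage = total CM / (EBIT − interest) = $8,921,508.00 / $2,749,624.00 = 3.2446.

3.24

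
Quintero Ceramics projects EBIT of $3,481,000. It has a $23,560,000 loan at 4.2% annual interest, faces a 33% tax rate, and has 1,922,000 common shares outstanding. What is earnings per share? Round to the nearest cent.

Interest = $989,520.00, so EBT = $3,481,000 − $989,520.00 = $2,491,480.00.
Net income = $2,491,480.00 × (1 − 0.33) = $1,669,291.60.
EPS = $1,669,291.60 ÷ 1,922,000 = $0.87.

$0.87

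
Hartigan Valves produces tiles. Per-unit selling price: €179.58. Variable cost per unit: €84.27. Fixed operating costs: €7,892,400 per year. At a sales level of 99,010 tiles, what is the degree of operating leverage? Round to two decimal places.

6.11

At 99,010 units, contribution = 99,010 × €95.31 = €9,436,643.10.
Operating income = contribution − fixed costs = €9,436,643.10 − €7,892,400 = €1,544,243.10.
So DOL = total CM / EBIT = €9,436,643.10 / €1,544,243.10 = 6.1109.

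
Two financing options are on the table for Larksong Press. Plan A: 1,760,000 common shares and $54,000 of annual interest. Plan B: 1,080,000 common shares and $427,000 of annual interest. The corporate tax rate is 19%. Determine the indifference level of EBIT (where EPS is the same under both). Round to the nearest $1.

Set EPS_A = EPS_B: (EBIT − $54,000)(1 − 0.19) ÷ 1,760,000 = (EBIT − $427,000)(1 − 0.19) ÷ 1,080,000.
Cancelling (1 − t) and cross-multiplying: 1,080,000·(EBIT − 54,000) = 1,760,000·(EBIT − 427,000).
EBIT × (1,760,000 − 1,080,000) = 427,000 × 1,760,000 − 54,000 × 1,080,000 = 693,200,000,000, so EBIT = 693,200,000,000 ÷ 680,000 = 1,019,411.76.

$1,019,412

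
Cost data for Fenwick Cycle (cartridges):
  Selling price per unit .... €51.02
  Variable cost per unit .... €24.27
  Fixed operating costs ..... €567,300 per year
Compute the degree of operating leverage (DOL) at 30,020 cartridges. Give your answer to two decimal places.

3.41

Contribution at this volume is 30,020 × €26.75 = €803,035.00.
Subtracting fixed costs: EBIT = €803,035.00 − €567,300 = €235,735.00.
DOL = contribution ÷ EBIT = €803,035.00 ÷ €235,735.00 = 3.4065.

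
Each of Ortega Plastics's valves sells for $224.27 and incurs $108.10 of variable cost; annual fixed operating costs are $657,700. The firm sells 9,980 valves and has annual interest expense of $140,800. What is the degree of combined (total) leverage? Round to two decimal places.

At 9,980 units, contribution = 9,980 × $116.17 = $1,159,376.60.
Operating income = contribution − fixed costs = $1,159,376.60 − $657,700 = $501,676.60. Interest = $140,800.00.
DOL = $1,159,376.60 ÷ $501,676.60 = 2.3110; DFL = $501,676.60 ÷ $360,876.60 = 1.3902.
Combined leverage = 2.3110 × 1.3902 = 3.2128.

3.21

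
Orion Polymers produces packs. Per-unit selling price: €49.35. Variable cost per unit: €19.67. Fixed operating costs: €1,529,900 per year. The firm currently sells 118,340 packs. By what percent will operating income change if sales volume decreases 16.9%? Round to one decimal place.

Contribution at this volume is 118,340 × €29.68 = €3,512,331.20.
Operating income = contribution − fixed costs = €3,512,331.20 − €1,529,900 = €1,982,431.20.
So DOL = total CM / EBIT = €3,512,331.20 / €1,982,431.20 = 1.7717.
%ΔEBIT = DOL × %ΔSales = 1.7717 × -16.9% = -29.9%.

-29.9%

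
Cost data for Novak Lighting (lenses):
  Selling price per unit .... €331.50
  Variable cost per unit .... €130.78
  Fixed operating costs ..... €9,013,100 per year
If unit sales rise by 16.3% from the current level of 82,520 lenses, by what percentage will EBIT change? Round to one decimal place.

+35.8%

Contribution at this volume is 82,520 × €200.72 = €16,563,414.40.
Operating income = contribution − fixed costs = €16,563,414.40 − €9,013,100 = €7,550,314.40.
DOL = contribution ÷ EBIT = €16,563,414.40 ÷ €7,550,314.40 = 2.1937.
Operating income changes by 2.1937 × +16.3% = +35.8%.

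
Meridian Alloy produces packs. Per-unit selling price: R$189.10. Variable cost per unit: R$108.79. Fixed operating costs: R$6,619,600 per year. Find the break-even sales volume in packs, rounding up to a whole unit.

Each unit contributes R$189.10 − R$108.79 = R$80.31.
Break-even volume = fixed costs ÷ CM per unit = R$6,619,600 ÷ R$80.31 = 82,425.60, so 82,426 packs.

82,426 packs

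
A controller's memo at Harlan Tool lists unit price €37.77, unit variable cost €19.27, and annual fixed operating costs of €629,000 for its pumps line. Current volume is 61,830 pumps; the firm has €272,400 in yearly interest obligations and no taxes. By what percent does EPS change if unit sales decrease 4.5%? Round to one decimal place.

At 61,830 units, contribution = 61,830 × €18.50 = €1,143,855.00.
Subtracting fixed costs: EBIT = €1,143,855.00 − €629,000 = €514,855.00.
After interest of €272,400.00, pre-tax earnings = €242,455.00.
DCL = total CM / (EBIT − I) = €1,143,855.00 / €242,455.00 = 4.7178.
EPS therefore changes by 4.7178 × (-4.5%) = -21.2%.

-21.2%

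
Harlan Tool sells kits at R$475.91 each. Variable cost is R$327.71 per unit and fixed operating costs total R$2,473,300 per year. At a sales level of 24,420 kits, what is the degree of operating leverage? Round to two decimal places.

Contribution at this volume is 24,420 × R$148.20 = R$3,619,044.00.
Operating income = contribution − fixed costs = R$3,619,044.00 − R$2,473,300 = R$1,145,744.00.
So DOL = total CM / EBIT = R$3,619,044.00 / R$1,145,744.00 = 3.1587.

3.16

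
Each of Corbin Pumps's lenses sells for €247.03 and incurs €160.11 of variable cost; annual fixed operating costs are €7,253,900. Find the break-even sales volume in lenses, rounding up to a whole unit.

83,455 lenses

Contribution margin per unit = €247.03 − €160.11 = €86.92.
Break-even volume = fixed costs ÷ CM per unit = €7,253,900 ÷ €86.92 = 83,454.90, so 83,455 lenses.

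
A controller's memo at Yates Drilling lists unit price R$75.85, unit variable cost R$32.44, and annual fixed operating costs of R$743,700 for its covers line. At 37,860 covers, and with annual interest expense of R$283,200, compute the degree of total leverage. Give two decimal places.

2.67

Contribution at this volume is 37,860 × R$43.41 = R$1,643,502.60.
Subtracting fixed costs: EBIT = R$1,643,502.60 − R$743,700 = R$899,802.60. Interest = R$283,200.00.
DOL = R$1,643,502.60 ÷ R$899,802.60 = 1.8265; DFL = R$899,802.60 ÷ R$616,602.60 = 1.4593.
DCL = DOL × DFL = 1.8265 × 1.4593 = 2.6654.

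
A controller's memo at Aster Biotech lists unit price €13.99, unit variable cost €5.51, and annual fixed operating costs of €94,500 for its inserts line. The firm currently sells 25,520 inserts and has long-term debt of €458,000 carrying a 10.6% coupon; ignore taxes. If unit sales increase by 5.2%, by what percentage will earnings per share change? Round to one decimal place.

Contribution at this volume is 25,520 × €8.48 = €216,409.60.
Operating income = contribution − fixed costs = €216,409.60 − €94,500 = €121,909.60.
Interest = €48,548.00, so EBIT − I = €73,361.60.
Degree of combined leverage = contribution ÷ (EBIT − I) = €216,409.60 ÷ €73,361.60 = 2.9499.
%ΔEPS = DCL × %ΔSales = 2.9499 × +5.2% = +15.3%.

+15.3%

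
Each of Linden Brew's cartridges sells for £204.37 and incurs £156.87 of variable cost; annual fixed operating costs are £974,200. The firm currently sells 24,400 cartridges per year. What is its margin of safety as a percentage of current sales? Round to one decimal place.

Each unit contributes £204.37 − £156.87 = £47.50. Break-even units = £974,200 ÷ £47.50 = 20,509.47; break-even revenue = 20,509.47 × £204.37 = £4,191,521.14.
Current sales = 24,400 × £204.37 = £4,986,628.00.
Margin of safety = (£4,986,628.00 − £4,191,521.14) ÷ £4,986,628.00 = 15.9%.

15.9%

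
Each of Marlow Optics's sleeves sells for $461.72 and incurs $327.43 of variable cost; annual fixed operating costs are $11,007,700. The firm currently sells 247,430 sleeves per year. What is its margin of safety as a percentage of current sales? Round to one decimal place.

66.9%

Contribution margin per unit = $461.72 − $327.43 = $134.29. Break-even units = $11,007,700 ÷ $134.29 = 81,969.62; break-even revenue = 81,969.62 × $461.72 = $37,847,012.02.
Current sales = 247,430 × $461.72 = $114,243,379.60.
Margin of safety = ($114,243,379.60 − $37,847,012.02) ÷ $114,243,379.60 = 66.9%.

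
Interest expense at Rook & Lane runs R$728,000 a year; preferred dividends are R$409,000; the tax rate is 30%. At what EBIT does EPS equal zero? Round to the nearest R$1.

R$1,312,286

Grossing the preferred dividend up to pre-tax terms: R$409,000 / (1 − 0.30) = R$584,285.71.
Financial break-even EBIT = interest + D_p ÷ (1 − t) = R$728,000 + R$584,285.71 = R$1,312,285.71.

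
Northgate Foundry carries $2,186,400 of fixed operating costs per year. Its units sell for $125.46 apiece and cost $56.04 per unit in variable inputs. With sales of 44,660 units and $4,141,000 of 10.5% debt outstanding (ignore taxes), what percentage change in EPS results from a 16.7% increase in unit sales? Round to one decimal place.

+108.1%

Contribution at this volume is 44,660 × $69.42 = $3,100,297.20.
EBIT = $3,100,297.20 − $2,186,400 = $913,897.20.
Interest = $434,805.00, so EBIT − I = $479,092.20.
DCL = total CM / (EBIT − I) = $3,100,297.20 / $479,092.20 = 6.4712.
EPS therefore changes by 6.4712 × (+16.7%) = +108.1%.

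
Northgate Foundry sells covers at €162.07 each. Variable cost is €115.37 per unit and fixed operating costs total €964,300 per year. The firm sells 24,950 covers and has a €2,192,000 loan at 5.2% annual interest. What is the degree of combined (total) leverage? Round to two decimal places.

At 24,950 units, contribution = 24,950 × €46.70 = €1,165,165.00.
Operating income = contribution − fixed costs = €1,165,165.00 − €964,300 = €200,865.00. Interest = €113,984.00, so EBIT − I = €86,881.00.
Degree of total leverage = total CM / (EBIT − interest) = €1,165,165.00 / €86,881.00 = 13.4110.

13.41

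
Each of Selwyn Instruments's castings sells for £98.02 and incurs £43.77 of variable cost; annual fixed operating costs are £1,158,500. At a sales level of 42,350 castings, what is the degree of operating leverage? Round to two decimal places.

2.02

Total contribution margin = 42,350 × £54.25 = £2,297,487.50.
Subtracting fixed costs: EBIT = £2,297,487.50 − £1,158,500 = £1,138,987.50.
So DOL = total CM / EBIT = £2,297,487.50 / £1,138,987.50 = 2.0171.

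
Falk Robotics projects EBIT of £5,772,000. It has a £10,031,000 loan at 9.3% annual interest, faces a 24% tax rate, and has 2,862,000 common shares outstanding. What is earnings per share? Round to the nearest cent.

Pre-tax income = £5,772,000 − £932,883.00 = £4,839,117.00.
After tax at 24%: net income = £4,839,117.00 × 0.76 = £3,677,728.92.
Per share: £3,677,728.92 / 2,862,000 shares = £1.29.

£1.29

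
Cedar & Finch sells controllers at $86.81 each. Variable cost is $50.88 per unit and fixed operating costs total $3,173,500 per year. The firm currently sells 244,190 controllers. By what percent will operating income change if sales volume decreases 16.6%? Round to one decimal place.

-26.0%

Contribution at this volume is 244,190 × $35.93 = $8,773,746.70.
Operating income = contribution − fixed costs = $8,773,746.70 − $3,173,500 = $5,600,246.70.
So DOL = total CM / EBIT = $8,773,746.70 / $5,600,246.70 = 1.5667.
So EBIT moves 1.5667 × (-16.6%) = -26.0%.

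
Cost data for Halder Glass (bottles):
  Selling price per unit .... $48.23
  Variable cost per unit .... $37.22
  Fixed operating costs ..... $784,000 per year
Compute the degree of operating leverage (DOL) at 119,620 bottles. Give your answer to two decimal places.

Total contribution margin = 119,620 × $11.01 = $1,317,016.20.
EBIT = $1,317,016.20 − $784,000 = $533,016.20.
DOL = contribution ÷ EBIT = $1,317,016.20 ÷ $533,016.20 = 2.4709.

2.47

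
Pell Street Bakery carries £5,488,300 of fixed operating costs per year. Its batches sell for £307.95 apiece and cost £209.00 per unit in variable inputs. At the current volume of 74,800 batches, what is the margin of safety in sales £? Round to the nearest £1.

£5,954,094

Contribution margin per unit = £307.95 − £209.00 = £98.95. Break-even units = £5,488,300 ÷ £98.95 = 55,465.39; break-even revenue = 55,465.39 × £307.95 = £17,080,565.79.
Actual sales revenue = 74,800 × £307.95 = £23,034,660.00.
Margin of safety = £23,034,660.00 − £17,080,565.79 = £5,954,094.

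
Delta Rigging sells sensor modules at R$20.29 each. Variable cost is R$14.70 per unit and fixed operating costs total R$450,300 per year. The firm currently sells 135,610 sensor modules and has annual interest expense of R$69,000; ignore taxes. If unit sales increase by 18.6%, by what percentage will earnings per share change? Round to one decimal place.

+59.1%

At 135,610 units, contribution = 135,610 × R$5.59 = R$758,059.90.
Operating income = contribution − fixed costs = R$758,059.90 − R$450,300 = R$307,759.90.
After interest of R$69,000.00, pre-tax earnings = R$238,759.90.
DCL = total CM / (EBIT − I) = R$758,059.90 / R$238,759.90 = 3.1750.
EPS therefore changes by 3.1750 × (+18.6%) = +59.1%.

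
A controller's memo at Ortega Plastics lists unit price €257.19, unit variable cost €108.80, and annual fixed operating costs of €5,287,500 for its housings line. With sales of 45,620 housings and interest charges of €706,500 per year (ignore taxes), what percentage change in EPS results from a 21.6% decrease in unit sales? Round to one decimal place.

At 45,620 units, contribution = 45,620 × €148.39 = €6,769,551.80.
Operating income = contribution − fixed costs = €6,769,551.80 − €5,287,500 = €1,482,051.80.
Interest = €706,500.00, so EBIT − I = €775,551.80.
Degree of combined leverage = contribution ÷ (EBIT − I) = €6,769,551.80 ÷ €775,551.80 = 8.7287.
EPS therefore changes by 8.7287 × (-21.6%) = -188.5%.

-188.5%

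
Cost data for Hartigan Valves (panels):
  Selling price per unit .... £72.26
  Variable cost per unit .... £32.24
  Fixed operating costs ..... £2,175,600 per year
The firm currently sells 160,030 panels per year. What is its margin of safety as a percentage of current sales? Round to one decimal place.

Contribution margin per unit = £72.26 − £32.24 = £40.02. Break-even units = £2,175,600 ÷ £40.02 = 54,362.82; break-even revenue = 54,362.82 × £72.26 = £3,928,257.27.
Current sales = 160,030 × £72.26 = £11,563,767.80.
Margin of safety = (£11,563,767.80 − £3,928,257.27) ÷ £11,563,767.80 = 66.0%.

66.0%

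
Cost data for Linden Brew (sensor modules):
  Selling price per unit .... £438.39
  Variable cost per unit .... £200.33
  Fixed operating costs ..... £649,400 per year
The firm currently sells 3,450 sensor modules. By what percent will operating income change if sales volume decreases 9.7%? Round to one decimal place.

Total contribution margin = 3,450 × £238.06 = £821,307.00.
EBIT = £821,307.00 − £649,400 = £171,907.00.
Degree of operating leverage = £821,307.00 / £171,907.00 = 4.7776.
%ΔEBIT = DOL × %ΔSales = 4.7776 × -9.7% = -46.3%.

-46.3%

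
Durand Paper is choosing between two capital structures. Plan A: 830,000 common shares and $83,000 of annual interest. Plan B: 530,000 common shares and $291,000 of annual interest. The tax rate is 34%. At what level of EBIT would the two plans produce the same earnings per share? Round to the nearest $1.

$658,467

Set EPS_A = EPS_B: (EBIT − $83,000)(1 − 0.34) ÷ 830,000 = (EBIT − $291,000)(1 − 0.34) ÷ 530,000.
The (1 − t) factor cancels: (EBIT − 83,000) × 530,000 = (EBIT − 291,000) × 830,000.
Solving, EBIT = (291,000·830,000 − 83,000·530,000) / (830,000 − 530,000) = 197,540,000,000 / 300,000 = 658,466.67.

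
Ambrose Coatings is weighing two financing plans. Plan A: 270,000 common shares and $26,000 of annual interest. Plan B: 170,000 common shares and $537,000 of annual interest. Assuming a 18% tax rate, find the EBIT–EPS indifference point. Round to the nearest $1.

Set EPS_A = EPS_B: (EBIT − $26,000)(1 − 0.18) ÷ 270,000 = (EBIT − $537,000)(1 − 0.18) ÷ 170,000.
Cancelling (1 − t) and cross-multiplying: 170,000·(EBIT − 26,000) = 270,000·(EBIT − 537,000).
Solving, EBIT = (537,000·270,000 − 26,000·170,000) / (270,000 − 170,000) = 140,570,000,000 / 100,000 = 1,405,700.00.

$1,405,700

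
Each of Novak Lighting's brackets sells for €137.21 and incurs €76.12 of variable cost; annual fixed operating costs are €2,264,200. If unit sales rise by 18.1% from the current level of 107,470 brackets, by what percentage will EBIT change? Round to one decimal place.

At 107,470 units, contribution = 107,470 × €61.09 = €6,565,342.30.
EBIT = €6,565,342.30 − €2,264,200 = €4,301,142.30.
So DOL = total CM / EBIT = €6,565,342.30 / €4,301,142.30 = 1.5264.
Operating income changes by 1.5264 × +18.1% = +27.6%.

+27.6%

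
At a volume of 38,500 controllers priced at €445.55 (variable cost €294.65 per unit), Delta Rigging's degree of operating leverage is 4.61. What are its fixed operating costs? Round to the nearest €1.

€4,549,422

Total contribution margin = 38,500 × €150.90 = €5,809,650.00.
Since DOL = CM ÷ EBIT, EBIT = €5,809,650.00 ÷ 4.61 = €1,260,227.77.
Fixed costs = CM − EBIT = €5,809,650.00 − €1,260,227.77 = €4,549,422.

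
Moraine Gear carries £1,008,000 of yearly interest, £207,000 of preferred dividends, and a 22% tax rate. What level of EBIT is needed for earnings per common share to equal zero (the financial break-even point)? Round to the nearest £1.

£1,273,385

Grossing the preferred dividend up to pre-tax terms: £207,000 / (1 − 0.22) = £265,384.62.
Financial break-even EBIT = interest + D_p ÷ (1 − t) = £1,008,000 + £265,384.62 = £1,273,384.62.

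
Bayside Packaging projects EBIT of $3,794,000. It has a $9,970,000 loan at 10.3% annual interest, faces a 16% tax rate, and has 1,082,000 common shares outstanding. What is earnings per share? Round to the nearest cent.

$2.15

Pre-tax income = $3,794,000 − $1,026,910.00 = $2,767,090.00.
Net income = $2,767,090.00 × (1 − 0.16) = $2,324,355.60.
EPS = $2,324,355.60 ÷ 1,082,000 = $2.15.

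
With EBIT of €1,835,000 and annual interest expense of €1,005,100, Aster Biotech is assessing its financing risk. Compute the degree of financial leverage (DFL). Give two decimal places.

2.21

Interest = €1,005,100.00.
Degree of financial leverage = EBIT / (EBIT − interest) = €1,835,000 / €829,900.00 = 2.2111.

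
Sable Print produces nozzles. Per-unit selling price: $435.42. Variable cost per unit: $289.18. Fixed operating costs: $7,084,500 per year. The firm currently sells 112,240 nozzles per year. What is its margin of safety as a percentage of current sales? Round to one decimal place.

56.8%

Contribution margin per unit = $435.42 − $289.18 = $146.24. Break-even units = $7,084,500 ÷ $146.24 = 48,444.34; break-even revenue = 48,444.34 × $435.42 = $21,093,633.68.
Current sales = 112,240 × $435.42 = $48,871,540.80.
Margin of safety = ($48,871,540.80 − $21,093,633.68) ÷ $48,871,540.80 = 56.8%.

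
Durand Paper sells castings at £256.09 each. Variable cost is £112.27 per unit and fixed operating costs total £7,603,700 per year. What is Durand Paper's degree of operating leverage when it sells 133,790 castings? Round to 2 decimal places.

1.65

Total contribution margin = 133,790 × £143.82 = £19,241,677.80.
Subtracting fixed costs: EBIT = £19,241,677.80 − £7,603,700 = £11,637,977.80.
DOL = contribution ÷ EBIT = £19,241,677.80 ÷ £11,637,977.80 = 1.6534.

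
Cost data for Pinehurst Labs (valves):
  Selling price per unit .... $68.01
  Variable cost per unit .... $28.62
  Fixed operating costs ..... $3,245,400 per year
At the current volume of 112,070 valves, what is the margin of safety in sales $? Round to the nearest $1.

$2,018,437

Contribution margin per unit = $68.01 − $28.62 = $39.39. Break-even units = $3,245,400 ÷ $39.39 = 82,391.47; break-even revenue = 82,391.47 × $68.01 = $5,603,443.87.
Actual sales revenue = 112,070 × $68.01 = $7,621,880.70.
Margin of safety = $7,621,880.70 − $5,603,443.87 = $2,018,437.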